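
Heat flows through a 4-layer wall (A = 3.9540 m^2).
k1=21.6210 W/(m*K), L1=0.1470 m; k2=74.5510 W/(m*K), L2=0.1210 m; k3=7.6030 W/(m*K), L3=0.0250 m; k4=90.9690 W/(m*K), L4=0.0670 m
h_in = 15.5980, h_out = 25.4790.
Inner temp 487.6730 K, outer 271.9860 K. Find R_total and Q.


R_conv_in = 1/(15.5980*3.9540) = 0.0162
R_1 = 0.1470/(21.6210*3.9540) = 0.0017
R_2 = 0.1210/(74.5510*3.9540) = 0.0004
R_3 = 0.0250/(7.6030*3.9540) = 0.0008
R_4 = 0.0670/(90.9690*3.9540) = 0.0002
R_conv_out = 1/(25.4790*3.9540) = 0.0099
R_total = 0.0293 K/W
Q = 215.6870 / 0.0293 = 7364.3010 W

R_total = 0.0293 K/W, Q = 7364.3010 W


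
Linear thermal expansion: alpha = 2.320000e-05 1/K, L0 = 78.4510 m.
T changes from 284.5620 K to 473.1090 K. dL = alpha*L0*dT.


dT = 188.5470 K
dL = 2.320000e-05 * 78.4510 * 188.5470 = 0.343167 m
L_final = 78.794167 m

dL = 0.343167 m


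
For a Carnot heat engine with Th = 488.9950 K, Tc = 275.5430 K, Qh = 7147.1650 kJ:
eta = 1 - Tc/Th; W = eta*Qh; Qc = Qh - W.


eta = 1 - 275.5430/488.9950 = 0.4365
W = 0.4365 * 7147.1650 = 3119.8206 kJ
Qc = 7147.1650 - 3119.8206 = 4027.3444 kJ

eta = 43.6512%, W = 3119.8206 kJ, Qc = 4027.3444 kJ


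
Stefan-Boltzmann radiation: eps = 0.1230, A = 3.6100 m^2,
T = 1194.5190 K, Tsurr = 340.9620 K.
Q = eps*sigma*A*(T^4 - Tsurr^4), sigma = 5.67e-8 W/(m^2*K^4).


T^4 = 2.0360e+12
Tsurr^4 = 1.3515e+10
Q = 0.1230 * 5.67e-8 * 3.6100 * 2.0225e+12 = 50918.4373 W

50918.4373 W


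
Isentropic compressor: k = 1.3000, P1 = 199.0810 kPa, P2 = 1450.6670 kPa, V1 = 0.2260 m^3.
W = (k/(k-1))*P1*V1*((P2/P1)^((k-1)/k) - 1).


(k-1)/k = 0.2308
(P2/P1)^exp = 1.5814
W = 4.3333 * 199.0810 * 0.2260 * (1.5814 - 1) = 113.3575 kJ

113.3575 kJ


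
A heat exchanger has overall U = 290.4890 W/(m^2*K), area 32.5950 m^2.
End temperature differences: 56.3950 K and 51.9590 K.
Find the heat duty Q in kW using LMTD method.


LMTD = 54.1467 K
Q = 290.4890 * 32.5950 * 54.1467 = 512687.6036 W = 512.6876 kW

512.6876 kW


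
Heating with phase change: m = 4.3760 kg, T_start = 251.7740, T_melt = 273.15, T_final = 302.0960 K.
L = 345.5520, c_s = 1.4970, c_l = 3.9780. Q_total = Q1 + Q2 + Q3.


Q1 (sensible, solid) = 4.3760 * 1.4970 * 21.3760 = 140.0314 kJ
Q2 (latent) = 4.3760 * 345.5520 = 1512.1356 kJ
Q3 (sensible, liquid) = 4.3760 * 3.9780 * 28.9460 = 503.8841 kJ
Q_total = 2156.0511 kJ

2156.0511 kJ


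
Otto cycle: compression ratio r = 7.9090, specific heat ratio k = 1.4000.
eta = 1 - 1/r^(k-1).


r^(k-1) = 2.2869
eta = 1 - 1/2.2869 = 0.5627 = 56.2728%

56.2728%


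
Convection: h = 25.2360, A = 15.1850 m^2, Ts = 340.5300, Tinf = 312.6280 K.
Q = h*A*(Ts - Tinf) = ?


dT = 27.9020 K
Q = 25.2360 * 15.1850 * 27.9020 = 10692.2880 W

10692.2880 W


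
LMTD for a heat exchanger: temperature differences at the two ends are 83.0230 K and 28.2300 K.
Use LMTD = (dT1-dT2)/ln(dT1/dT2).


dT1/dT2 = 2.9409
ln(dT1/dT2) = 1.0787
LMTD = 54.7930 / 1.0787 = 50.7939 K

50.7939 K


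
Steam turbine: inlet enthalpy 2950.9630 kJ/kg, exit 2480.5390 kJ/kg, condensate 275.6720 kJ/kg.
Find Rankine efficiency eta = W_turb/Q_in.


W = 470.4240 kJ/kg
Q_in = 2675.2910 kJ/kg
eta = 0.1758 = 17.5840%

eta = 17.5840%


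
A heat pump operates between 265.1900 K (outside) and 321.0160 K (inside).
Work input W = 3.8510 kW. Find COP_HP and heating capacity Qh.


COP = 321.0160 / 55.8260 = 5.7503
Qh = 5.7503 * 3.8510 = 22.1444 kW

COP = 5.7503, Qh = 22.1444 kW


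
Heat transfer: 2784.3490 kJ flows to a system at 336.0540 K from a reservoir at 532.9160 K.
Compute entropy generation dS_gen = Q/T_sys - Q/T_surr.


dS_sys = 2784.3490/336.0540 = 8.2854 kJ/K
dS_surr = -2784.3490/532.9160 = -5.2247 kJ/K
dS_gen = 8.2854 - 5.2247 = 3.0607 kJ/K (irreversible)

dS_gen = 3.0607 kJ/K, irreversible


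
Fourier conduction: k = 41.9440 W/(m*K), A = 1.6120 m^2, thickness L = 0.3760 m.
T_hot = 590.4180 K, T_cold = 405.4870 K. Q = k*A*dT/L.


dT = 184.9310 K
Q = 41.9440 * 1.6120 * 184.9310 / 0.3760 = 33254.9849 W

33254.9849 W


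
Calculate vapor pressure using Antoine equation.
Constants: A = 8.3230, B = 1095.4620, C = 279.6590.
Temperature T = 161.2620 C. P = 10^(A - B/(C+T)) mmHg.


C+T = 440.9210
B/(C+T) = 2.4845
log10(P) = 8.3230 - 2.4845 = 5.8385
P = 10^5.8385 = 689468.0044 mmHg

689468.0044 mmHg


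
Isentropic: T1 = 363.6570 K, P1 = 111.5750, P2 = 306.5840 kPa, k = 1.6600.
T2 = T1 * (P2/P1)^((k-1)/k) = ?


(k-1)/k = 0.3976
(P2/P1)^exp = 1.4946
T2 = 363.6570 * 1.4946 = 543.5346 K

543.5346 K


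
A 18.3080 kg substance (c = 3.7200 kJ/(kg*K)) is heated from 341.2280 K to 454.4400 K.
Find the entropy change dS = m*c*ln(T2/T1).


T2/T1 = 1.3318
ln(T2/T1) = 0.2865
dS = 18.3080 * 3.7200 * 0.2865 = 19.5133 kJ/K

19.5133 kJ/K


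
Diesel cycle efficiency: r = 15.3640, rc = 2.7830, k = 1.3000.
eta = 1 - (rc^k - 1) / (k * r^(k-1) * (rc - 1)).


r^(k-1) = 2.2696
rc^k = 3.7833
eta = 0.4709 = 47.0935%

47.0935%


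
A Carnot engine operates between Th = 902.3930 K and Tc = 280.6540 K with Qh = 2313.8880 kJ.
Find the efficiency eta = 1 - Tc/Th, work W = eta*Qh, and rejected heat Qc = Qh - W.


eta = 1 - 280.6540/902.3930 = 0.6890
W = 0.6890 * 2313.8880 = 1594.2438 kJ
Qc = 2313.8880 - 1594.2438 = 719.6442 kJ

eta = 68.8989%, W = 1594.2438 kJ, Qc = 719.6442 kJ


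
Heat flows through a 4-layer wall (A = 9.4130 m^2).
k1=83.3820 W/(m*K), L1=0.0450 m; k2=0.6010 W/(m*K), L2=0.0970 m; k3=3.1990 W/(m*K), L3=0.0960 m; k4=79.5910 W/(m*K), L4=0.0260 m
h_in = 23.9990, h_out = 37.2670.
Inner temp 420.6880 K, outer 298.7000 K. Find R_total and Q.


R_conv_in = 1/(23.9990*9.4130) = 0.0044
R_1 = 0.0450/(83.3820*9.4130) = 5.7334e-05
R_2 = 0.0970/(0.6010*9.4130) = 0.0171
R_3 = 0.0960/(3.1990*9.4130) = 0.0032
R_4 = 0.0260/(79.5910*9.4130) = 3.4704e-05
R_conv_out = 1/(37.2670*9.4130) = 0.0029
R_total = 0.0277 K/W
Q = 121.9880 / 0.0277 = 4403.3062 W

R_total = 0.0277 K/W, Q = 4403.3062 W


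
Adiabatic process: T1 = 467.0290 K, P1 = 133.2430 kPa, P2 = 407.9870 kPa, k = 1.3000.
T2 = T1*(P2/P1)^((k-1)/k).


(k-1)/k = 0.2308
(P2/P1)^exp = 1.2947
T2 = 467.0290 * 1.2947 = 604.6418 K

604.6418 K


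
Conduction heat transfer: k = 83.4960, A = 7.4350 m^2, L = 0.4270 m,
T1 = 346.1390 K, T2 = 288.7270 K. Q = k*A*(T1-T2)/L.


dT = 57.4120 K
Q = 83.4960 * 7.4350 * 57.4120 / 0.4270 = 83468.2762 W

83468.2762 W


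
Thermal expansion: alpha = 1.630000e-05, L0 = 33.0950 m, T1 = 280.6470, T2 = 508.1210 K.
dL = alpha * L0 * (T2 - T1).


dT = 227.4740 K
dL = 1.630000e-05 * 33.0950 * 227.4740 = 0.122711 m
L_final = 33.217711 m

dL = 0.122711 m


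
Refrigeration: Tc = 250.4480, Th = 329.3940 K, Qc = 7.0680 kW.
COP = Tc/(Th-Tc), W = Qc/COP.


COP = 250.4480 / 78.9460 = 3.1724
W = 7.0680 / 3.1724 = 2.2280 kW

COP = 3.1724, W = 2.2280 kW


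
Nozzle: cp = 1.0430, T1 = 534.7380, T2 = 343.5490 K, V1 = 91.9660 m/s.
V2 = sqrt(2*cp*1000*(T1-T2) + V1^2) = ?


dT = 191.1890 K
2*cp*1000*dT = 398820.2540
V1^2 = 8457.7452
V2 = sqrt(407277.9992) = 638.1834 m/s

638.1834 m/s


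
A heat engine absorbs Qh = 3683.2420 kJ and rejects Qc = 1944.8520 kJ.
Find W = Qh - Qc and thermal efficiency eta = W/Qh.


W = 3683.2420 - 1944.8520 = 1738.3900 kJ
eta = 1738.3900 / 3683.2420 = 0.4720 = 47.1973%

W = 1738.3900 kJ, eta = 47.1973%


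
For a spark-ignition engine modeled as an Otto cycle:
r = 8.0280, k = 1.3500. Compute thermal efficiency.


r^(k-1) = 2.0731
eta = 1 - 1/2.0731 = 0.5176 = 51.7622%

51.7622%


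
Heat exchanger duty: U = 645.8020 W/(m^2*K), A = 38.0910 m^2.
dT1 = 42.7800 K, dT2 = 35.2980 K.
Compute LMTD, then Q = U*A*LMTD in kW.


LMTD = 38.9192 K
Q = 645.8020 * 38.0910 * 38.9192 = 957383.1272 W = 957.3831 kW

957.3831 kW


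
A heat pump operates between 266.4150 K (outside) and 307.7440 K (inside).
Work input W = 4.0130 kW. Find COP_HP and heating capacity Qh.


COP = 307.7440 / 41.3290 = 7.4462
Qh = 7.4462 * 4.0130 = 29.8816 kW

COP = 7.4462, Qh = 29.8816 kW


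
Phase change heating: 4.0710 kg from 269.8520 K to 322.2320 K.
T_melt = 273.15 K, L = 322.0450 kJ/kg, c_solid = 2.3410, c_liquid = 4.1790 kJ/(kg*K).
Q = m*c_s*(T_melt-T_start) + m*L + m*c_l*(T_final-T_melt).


Q1 (sensible, solid) = 4.0710 * 2.3410 * 3.2980 = 31.4306 kJ
Q2 (latent) = 4.0710 * 322.0450 = 1311.0452 kJ
Q3 (sensible, liquid) = 4.0710 * 4.1790 * 49.0820 = 835.0178 kJ
Q_total = 2177.4936 kJ

2177.4936 kJ


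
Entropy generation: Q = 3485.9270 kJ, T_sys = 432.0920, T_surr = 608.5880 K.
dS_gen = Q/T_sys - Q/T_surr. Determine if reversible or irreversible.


dS_sys = 3485.9270/432.0920 = 8.0676 kJ/K
dS_surr = -3485.9270/608.5880 = -5.7279 kJ/K
dS_gen = 8.0676 - 5.7279 = 2.3397 kJ/K (irreversible)

dS_gen = 2.3397 kJ/K, irreversible


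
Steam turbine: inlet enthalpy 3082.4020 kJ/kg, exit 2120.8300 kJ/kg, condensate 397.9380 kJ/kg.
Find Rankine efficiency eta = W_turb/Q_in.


W = 961.5720 kJ/kg
Q_in = 2684.4640 kJ/kg
eta = 0.3582 = 35.8199%

eta = 35.8199%


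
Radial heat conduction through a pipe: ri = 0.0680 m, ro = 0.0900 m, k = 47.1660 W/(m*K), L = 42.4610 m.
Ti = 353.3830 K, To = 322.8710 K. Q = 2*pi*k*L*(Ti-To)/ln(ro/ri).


dT = 30.5120 K
ln(ro/ri) = 0.2803
Q = 2*pi*47.1660*42.4610*30.5120 / 0.2803 = 1369757.4342 W

1369757.4342 W


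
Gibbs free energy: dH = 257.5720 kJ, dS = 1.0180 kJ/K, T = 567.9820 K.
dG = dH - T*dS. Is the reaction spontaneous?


T*dS = 567.9820 * 1.0180 = 578.2057 kJ
dG = 257.5720 - 578.2057 = -320.6337 kJ (spontaneous)

dG = -320.6337 kJ, spontaneous


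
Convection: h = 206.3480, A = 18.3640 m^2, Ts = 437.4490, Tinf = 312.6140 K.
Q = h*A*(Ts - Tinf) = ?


dT = 124.8350 K
Q = 206.3480 * 18.3640 * 124.8350 = 473046.5872 W

473046.5872 W


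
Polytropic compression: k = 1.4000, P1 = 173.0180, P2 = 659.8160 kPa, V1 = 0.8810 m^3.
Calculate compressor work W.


(k-1)/k = 0.2857
(P2/P1)^exp = 1.4659
W = 3.5000 * 173.0180 * 0.8810 * (1.4659 - 1) = 248.5408 kJ

248.5408 kJ


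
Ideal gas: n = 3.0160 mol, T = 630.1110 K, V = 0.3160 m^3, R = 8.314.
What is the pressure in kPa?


P = nRT/V = 3.0160 * 8.314 * 630.1110 / 0.3160
= 15800.0484 / 0.3160 = 50000.1533 Pa = 50.0002 kPa

50.0002 kPa


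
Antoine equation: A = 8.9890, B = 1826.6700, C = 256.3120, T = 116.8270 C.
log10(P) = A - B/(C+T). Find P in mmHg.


C+T = 373.1390
B/(C+T) = 4.8954
log10(P) = 8.9890 - 4.8954 = 4.0936
P = 10^4.0936 = 12404.6836 mmHg

12404.6836 mmHg


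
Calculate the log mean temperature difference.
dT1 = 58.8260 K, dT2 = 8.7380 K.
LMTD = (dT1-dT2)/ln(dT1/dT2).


dT1/dT2 = 6.7322
ln(dT1/dT2) = 1.9069
LMTD = 50.0880 / 1.9069 = 26.2667 K

26.2667 K


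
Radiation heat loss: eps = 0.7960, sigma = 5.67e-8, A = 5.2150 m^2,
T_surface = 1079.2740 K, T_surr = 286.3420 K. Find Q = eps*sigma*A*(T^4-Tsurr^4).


T^4 = 1.3568e+12
Tsurr^4 = 6.7226e+09
Q = 0.7960 * 5.67e-8 * 5.2150 * 1.3501e+12 = 317775.3251 W

317775.3251 W


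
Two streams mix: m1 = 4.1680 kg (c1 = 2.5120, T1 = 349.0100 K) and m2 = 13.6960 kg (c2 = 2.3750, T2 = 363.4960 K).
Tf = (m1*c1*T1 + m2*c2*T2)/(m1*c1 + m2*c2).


num = 15477.9382
den = 42.9980
Tf = 359.9687 K

359.9687 K


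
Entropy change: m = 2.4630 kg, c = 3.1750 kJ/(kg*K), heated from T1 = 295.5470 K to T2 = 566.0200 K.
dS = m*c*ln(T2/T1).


T2/T1 = 1.9152
ln(T2/T1) = 0.6498
dS = 2.4630 * 3.1750 * 0.6498 = 5.0815 kJ/K

5.0815 kJ/K


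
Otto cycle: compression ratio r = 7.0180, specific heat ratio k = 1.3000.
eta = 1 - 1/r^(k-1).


r^(k-1) = 1.7942
eta = 1 - 1/1.7942 = 0.4426 = 44.2640%

44.2640%


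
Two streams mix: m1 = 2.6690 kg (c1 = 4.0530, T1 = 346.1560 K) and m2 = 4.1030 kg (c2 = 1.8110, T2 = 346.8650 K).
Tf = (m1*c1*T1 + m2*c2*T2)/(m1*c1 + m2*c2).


num = 6321.9195
den = 18.2480
Tf = 346.4447 K

346.4447 K


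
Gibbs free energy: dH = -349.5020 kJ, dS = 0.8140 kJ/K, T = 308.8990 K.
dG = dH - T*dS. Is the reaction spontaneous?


T*dS = 308.8990 * 0.8140 = 251.4438 kJ
dG = -349.5020 - 251.4438 = -600.9458 kJ (spontaneous)

dG = -600.9458 kJ, spontaneous


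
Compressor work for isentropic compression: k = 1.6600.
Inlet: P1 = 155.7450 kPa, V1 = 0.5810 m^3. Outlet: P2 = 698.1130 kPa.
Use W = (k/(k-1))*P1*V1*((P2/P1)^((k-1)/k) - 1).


(k-1)/k = 0.3976
(P2/P1)^exp = 1.8157
W = 2.5152 * 155.7450 * 0.5810 * (1.8157 - 1) = 185.6368 kJ

185.6368 kJ


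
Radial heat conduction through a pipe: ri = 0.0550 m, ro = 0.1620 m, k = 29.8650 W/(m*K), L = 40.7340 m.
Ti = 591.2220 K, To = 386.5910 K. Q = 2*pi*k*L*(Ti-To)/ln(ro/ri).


dT = 204.6310 K
ln(ro/ri) = 1.0803
Q = 2*pi*29.8650*40.7340*204.6310 / 1.0803 = 1447909.1460 W

1447909.1460 W


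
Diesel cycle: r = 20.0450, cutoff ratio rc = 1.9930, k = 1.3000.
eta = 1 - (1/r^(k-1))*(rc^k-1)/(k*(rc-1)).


r^(k-1) = 2.4581
rc^k = 2.4511
eta = 0.5427 = 54.2701%

54.2701%


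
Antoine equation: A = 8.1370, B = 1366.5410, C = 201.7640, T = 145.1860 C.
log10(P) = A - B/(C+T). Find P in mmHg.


C+T = 346.9500
B/(C+T) = 3.9387
log10(P) = 8.1370 - 3.9387 = 4.1983
P = 10^4.1983 = 15786.0676 mmHg

15786.0676 mmHg


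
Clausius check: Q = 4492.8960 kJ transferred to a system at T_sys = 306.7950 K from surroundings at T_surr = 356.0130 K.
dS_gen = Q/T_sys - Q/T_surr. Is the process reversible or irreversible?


dS_sys = 4492.8960/306.7950 = 14.6446 kJ/K
dS_surr = -4492.8960/356.0130 = -12.6200 kJ/K
dS_gen = 14.6446 - 12.6200 = 2.0246 kJ/K (irreversible)

dS_gen = 2.0246 kJ/K, irreversible


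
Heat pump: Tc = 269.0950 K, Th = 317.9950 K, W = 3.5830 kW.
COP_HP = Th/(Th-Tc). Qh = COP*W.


COP = 317.9950 / 48.9000 = 6.5030
Qh = 6.5030 * 3.5830 = 23.3001 kW

COP = 6.5030, Qh = 23.3001 kW


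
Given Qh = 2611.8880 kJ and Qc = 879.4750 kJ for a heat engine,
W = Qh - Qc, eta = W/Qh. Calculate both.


W = 2611.8880 - 879.4750 = 1732.4130 kJ
eta = 1732.4130 / 2611.8880 = 0.6633 = 66.3280%

W = 1732.4130 kJ, eta = 66.3280%


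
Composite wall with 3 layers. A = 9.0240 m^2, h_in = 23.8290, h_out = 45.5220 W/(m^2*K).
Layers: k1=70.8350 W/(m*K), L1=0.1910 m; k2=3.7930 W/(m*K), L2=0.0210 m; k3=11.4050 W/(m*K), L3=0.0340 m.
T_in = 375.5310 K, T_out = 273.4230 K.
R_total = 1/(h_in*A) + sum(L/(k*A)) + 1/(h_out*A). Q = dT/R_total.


R_conv_in = 1/(23.8290*9.0240) = 0.0047
R_1 = 0.1910/(70.8350*9.0240) = 0.0003
R_2 = 0.0210/(3.7930*9.0240) = 0.0006
R_3 = 0.0340/(11.4050*9.0240) = 0.0003
R_conv_out = 1/(45.5220*9.0240) = 0.0024
R_total = 0.0083 K/W
Q = 102.1080 / 0.0083 = 12261.5785 W

R_total = 0.0083 K/W, Q = 12261.5785 W


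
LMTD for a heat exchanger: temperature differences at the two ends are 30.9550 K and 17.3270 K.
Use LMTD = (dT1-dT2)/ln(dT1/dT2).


dT1/dT2 = 1.7865
ln(dT1/dT2) = 0.5803
LMTD = 13.6280 / 0.5803 = 23.4857 K

23.4857 K


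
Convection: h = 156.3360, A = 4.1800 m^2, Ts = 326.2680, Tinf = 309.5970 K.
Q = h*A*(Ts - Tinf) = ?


dT = 16.6710 K
Q = 156.3360 * 4.1800 * 16.6710 = 10894.2398 W

10894.2398 W


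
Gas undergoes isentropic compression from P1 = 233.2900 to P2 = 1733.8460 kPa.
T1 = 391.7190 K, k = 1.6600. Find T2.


(k-1)/k = 0.3976
(P2/P1)^exp = 2.2200
T2 = 391.7190 * 2.2200 = 869.6036 K

869.6036 K


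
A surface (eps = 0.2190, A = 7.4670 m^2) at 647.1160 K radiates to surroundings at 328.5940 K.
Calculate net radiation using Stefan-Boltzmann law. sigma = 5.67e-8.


T^4 = 1.7536e+11
Tsurr^4 = 1.1658e+10
Q = 0.2190 * 5.67e-8 * 7.4670 * 1.6370e+11 = 15178.3357 W

15178.3357 W


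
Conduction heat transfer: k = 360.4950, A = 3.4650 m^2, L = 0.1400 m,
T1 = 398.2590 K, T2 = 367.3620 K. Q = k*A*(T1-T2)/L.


dT = 30.8970 K
Q = 360.4950 * 3.4650 * 30.8970 / 0.1400 = 275670.7969 W

275670.7969 W


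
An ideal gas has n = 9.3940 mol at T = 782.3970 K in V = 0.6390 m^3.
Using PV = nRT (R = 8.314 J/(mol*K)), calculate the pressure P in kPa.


P = nRT/V = 9.3940 * 8.314 * 782.3970 / 0.6390
= 61106.5483 / 0.6390 = 95628.4011 Pa = 95.6284 kPa

95.6284 kPa


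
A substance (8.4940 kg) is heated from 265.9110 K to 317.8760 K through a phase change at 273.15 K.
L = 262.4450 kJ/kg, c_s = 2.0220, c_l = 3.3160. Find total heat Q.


Q1 (sensible, solid) = 8.4940 * 2.0220 * 7.2390 = 124.3289 kJ
Q2 (latent) = 8.4940 * 262.4450 = 2229.2078 kJ
Q3 (sensible, liquid) = 8.4940 * 3.3160 * 44.7260 = 1259.7572 kJ
Q_total = 3613.2939 kJ

3613.2939 kJ


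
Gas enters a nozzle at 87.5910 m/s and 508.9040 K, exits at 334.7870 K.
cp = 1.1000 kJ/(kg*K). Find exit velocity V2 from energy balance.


dT = 174.1170 K
2*cp*1000*dT = 383057.4000
V1^2 = 7672.1833
V2 = sqrt(390729.5833) = 625.0837 m/s

625.0837 m/s


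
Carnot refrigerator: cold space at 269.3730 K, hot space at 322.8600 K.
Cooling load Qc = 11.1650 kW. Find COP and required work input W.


COP = 269.3730 / 53.4870 = 5.0362
W = 11.1650 / 5.0362 = 2.2169 kW

COP = 5.0362, W = 2.2169 kW


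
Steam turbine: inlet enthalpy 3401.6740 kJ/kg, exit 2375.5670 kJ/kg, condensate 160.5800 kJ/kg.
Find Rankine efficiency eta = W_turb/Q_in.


W = 1026.1070 kJ/kg
Q_in = 3241.0940 kJ/kg
eta = 0.3166 = 31.6593%

eta = 31.6593%


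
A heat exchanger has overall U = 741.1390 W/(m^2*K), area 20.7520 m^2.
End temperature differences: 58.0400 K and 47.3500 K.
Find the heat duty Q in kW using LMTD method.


LMTD = 52.5138 K
Q = 741.1390 * 20.7520 * 52.5138 = 807668.0879 W = 807.6681 kW

807.6681 kW


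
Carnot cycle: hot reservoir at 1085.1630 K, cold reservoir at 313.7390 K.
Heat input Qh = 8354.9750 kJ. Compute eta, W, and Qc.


eta = 1 - 313.7390/1085.1630 = 0.7109
W = 0.7109 * 8354.9750 = 5939.4102 kJ
Qc = 8354.9750 - 5939.4102 = 2415.5648 kJ

eta = 71.0883%, W = 5939.4102 kJ, Qc = 2415.5648 kJ


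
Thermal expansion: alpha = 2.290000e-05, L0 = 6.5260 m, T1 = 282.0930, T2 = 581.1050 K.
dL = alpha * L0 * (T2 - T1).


dT = 299.0120 K
dL = 2.290000e-05 * 6.5260 * 299.0120 = 0.044686 m
L_final = 6.570686 m

dL = 0.044686 m


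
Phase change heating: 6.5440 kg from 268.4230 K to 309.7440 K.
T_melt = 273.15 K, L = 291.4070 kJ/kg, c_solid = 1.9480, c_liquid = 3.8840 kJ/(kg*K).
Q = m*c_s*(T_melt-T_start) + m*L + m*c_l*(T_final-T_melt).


Q1 (sensible, solid) = 6.5440 * 1.9480 * 4.7270 = 60.2584 kJ
Q2 (latent) = 6.5440 * 291.4070 = 1906.9674 kJ
Q3 (sensible, liquid) = 6.5440 * 3.8840 * 36.5940 = 930.1059 kJ
Q_total = 2897.3317 kJ

2897.3317 kJ


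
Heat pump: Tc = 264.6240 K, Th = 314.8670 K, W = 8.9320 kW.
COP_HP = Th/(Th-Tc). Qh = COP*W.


COP = 314.8670 / 50.2430 = 6.2669
Qh = 6.2669 * 8.9320 = 55.9758 kW

COP = 6.2669, Qh = 55.9758 kW


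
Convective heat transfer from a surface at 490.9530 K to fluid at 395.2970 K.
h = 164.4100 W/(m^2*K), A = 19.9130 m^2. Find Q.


dT = 95.6560 K
Q = 164.4100 * 19.9130 * 95.6560 = 313167.8273 W

313167.8273 W


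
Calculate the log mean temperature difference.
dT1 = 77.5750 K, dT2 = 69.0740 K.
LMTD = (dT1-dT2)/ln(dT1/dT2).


dT1/dT2 = 1.1231
ln(dT1/dT2) = 0.1161
LMTD = 8.5010 / 0.1161 = 73.2423 K

73.2423 K


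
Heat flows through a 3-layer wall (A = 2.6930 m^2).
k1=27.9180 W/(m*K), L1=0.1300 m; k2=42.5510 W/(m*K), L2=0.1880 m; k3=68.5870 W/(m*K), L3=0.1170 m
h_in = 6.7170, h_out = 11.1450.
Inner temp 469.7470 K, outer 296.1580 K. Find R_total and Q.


R_conv_in = 1/(6.7170*2.6930) = 0.0553
R_1 = 0.1300/(27.9180*2.6930) = 0.0017
R_2 = 0.1880/(42.5510*2.6930) = 0.0016
R_3 = 0.1170/(68.5870*2.6930) = 0.0006
R_conv_out = 1/(11.1450*2.6930) = 0.0333
R_total = 0.0926 K/W
Q = 173.5890 / 0.0926 = 1874.5278 W

R_total = 0.0926 K/W, Q = 1874.5278 W


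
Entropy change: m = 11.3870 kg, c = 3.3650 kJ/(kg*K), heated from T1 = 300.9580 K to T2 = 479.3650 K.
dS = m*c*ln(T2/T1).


T2/T1 = 1.5928
ln(T2/T1) = 0.4655
dS = 11.3870 * 3.3650 * 0.4655 = 17.8364 kJ/K

17.8364 kJ/K


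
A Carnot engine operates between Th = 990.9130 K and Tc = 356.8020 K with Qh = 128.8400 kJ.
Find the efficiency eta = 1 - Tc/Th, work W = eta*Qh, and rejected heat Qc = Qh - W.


eta = 1 - 356.8020/990.9130 = 0.6399
W = 0.6399 * 128.8400 = 82.4481 kJ
Qc = 128.8400 - 82.4481 = 46.3919 kJ

eta = 63.9926%, W = 82.4481 kJ, Qc = 46.3919 kJ


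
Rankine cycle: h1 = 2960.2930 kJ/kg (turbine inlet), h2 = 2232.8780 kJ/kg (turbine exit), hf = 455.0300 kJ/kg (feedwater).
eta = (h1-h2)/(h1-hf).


W = 727.4150 kJ/kg
Q_in = 2505.2630 kJ/kg
eta = 0.2904 = 29.0355%

eta = 29.0355%


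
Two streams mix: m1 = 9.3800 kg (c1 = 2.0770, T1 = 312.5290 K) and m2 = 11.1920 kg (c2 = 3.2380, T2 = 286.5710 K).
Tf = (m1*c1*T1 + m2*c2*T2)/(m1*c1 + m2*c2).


num = 16474.0172
den = 55.7220
Tf = 295.6468 K

295.6468 K


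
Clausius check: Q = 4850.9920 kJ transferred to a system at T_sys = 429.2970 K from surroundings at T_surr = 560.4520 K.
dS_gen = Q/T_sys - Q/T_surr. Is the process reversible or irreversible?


dS_sys = 4850.9920/429.2970 = 11.2999 kJ/K
dS_surr = -4850.9920/560.4520 = -8.6555 kJ/K
dS_gen = 11.2999 - 8.6555 = 2.6444 kJ/K (irreversible)

dS_gen = 2.6444 kJ/K, irreversible


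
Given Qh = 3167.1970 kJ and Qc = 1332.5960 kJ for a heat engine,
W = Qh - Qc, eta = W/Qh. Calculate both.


W = 3167.1970 - 1332.5960 = 1834.6010 kJ
eta = 1834.6010 / 3167.1970 = 0.5793 = 57.9251%

W = 1834.6010 kJ, eta = 57.9251%


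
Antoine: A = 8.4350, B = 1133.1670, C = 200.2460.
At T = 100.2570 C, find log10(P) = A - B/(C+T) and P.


C+T = 300.5030
B/(C+T) = 3.7709
log10(P) = 8.4350 - 3.7709 = 4.6641
P = 10^4.6641 = 46142.2970 mmHg

46142.2970 mmHg


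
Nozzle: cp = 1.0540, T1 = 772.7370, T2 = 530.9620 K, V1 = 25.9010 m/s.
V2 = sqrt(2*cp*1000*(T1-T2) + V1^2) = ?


dT = 241.7750 K
2*cp*1000*dT = 509661.7000
V1^2 = 670.8618
V2 = sqrt(510332.5618) = 714.3756 m/s

714.3756 m/s


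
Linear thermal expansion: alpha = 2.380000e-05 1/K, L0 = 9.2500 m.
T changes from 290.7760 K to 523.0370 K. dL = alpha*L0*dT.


dT = 232.2610 K
dL = 2.380000e-05 * 9.2500 * 232.2610 = 0.051132 m
L_final = 9.301132 m

dL = 0.051132 m


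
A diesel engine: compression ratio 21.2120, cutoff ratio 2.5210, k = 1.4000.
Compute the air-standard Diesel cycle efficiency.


r^(k-1) = 3.3934
rc^k = 3.6492
eta = 0.6334 = 63.3368%

63.3368%


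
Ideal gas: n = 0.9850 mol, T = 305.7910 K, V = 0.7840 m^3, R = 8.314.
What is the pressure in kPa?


P = nRT/V = 0.9850 * 8.314 * 305.7910 / 0.7840
= 2504.2112 / 0.7840 = 3194.1469 Pa = 3.1941 kPa

3.1941 kPa


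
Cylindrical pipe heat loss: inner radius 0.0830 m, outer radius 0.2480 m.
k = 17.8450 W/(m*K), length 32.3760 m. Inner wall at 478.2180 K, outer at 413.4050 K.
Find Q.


dT = 64.8130 K
ln(ro/ri) = 1.0946
Q = 2*pi*17.8450*32.3760*64.8130 / 1.0946 = 214946.8072 W

214946.8072 W


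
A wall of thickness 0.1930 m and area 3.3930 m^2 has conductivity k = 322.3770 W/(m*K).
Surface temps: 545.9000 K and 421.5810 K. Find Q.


dT = 124.3190 K
Q = 322.3770 * 3.3930 * 124.3190 / 0.1930 = 704576.4259 W

704576.4259 W


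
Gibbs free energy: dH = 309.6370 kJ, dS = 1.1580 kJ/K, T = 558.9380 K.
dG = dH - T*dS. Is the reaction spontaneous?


T*dS = 558.9380 * 1.1580 = 647.2502 kJ
dG = 309.6370 - 647.2502 = -337.6132 kJ (spontaneous)

dG = -337.6132 kJ, spontaneous


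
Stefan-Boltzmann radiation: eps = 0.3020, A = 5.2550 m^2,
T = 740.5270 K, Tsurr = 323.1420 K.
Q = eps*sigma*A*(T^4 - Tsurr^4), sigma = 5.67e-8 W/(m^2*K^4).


T^4 = 3.0072e+11
Tsurr^4 = 1.0904e+10
Q = 0.3020 * 5.67e-8 * 5.2550 * 2.8982e+11 = 26078.7557 W

26078.7557 W


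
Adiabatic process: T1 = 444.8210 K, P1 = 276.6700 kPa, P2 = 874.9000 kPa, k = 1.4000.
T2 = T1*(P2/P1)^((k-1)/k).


(k-1)/k = 0.2857
(P2/P1)^exp = 1.3895
T2 = 444.8210 * 1.3895 = 618.0753 K

618.0753 K


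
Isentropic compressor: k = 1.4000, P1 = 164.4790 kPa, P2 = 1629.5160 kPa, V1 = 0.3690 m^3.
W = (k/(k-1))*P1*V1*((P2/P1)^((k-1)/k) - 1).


(k-1)/k = 0.2857
(P2/P1)^exp = 1.9256
W = 3.5000 * 164.4790 * 0.3690 * (1.9256 - 1) = 196.6113 kJ

196.6113 kJ


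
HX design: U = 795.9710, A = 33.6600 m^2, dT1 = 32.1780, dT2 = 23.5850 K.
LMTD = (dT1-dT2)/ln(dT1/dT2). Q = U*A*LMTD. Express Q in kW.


LMTD = 27.6594 K
Q = 795.9710 * 33.6600 * 27.6594 = 741060.9929 W = 741.0610 kW

741.0610 kW


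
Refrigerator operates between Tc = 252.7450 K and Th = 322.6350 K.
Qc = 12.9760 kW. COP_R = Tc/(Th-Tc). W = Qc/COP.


COP = 252.7450 / 69.8900 = 3.6163
W = 12.9760 / 3.6163 = 3.5882 kW

COP = 3.6163, W = 3.5882 kW


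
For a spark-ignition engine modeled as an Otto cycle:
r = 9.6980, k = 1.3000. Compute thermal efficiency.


r^(k-1) = 1.9770
eta = 1 - 1/1.9770 = 0.4942 = 49.4181%

49.4181%


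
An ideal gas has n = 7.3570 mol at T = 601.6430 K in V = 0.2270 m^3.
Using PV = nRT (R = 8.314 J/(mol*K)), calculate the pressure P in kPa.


P = nRT/V = 7.3570 * 8.314 * 601.6430 / 0.2270
= 36800.1547 / 0.2270 = 162115.2189 Pa = 162.1152 kPa

162.1152 kPa


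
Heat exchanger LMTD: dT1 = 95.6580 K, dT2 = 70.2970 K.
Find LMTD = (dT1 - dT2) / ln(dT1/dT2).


dT1/dT2 = 1.3608
ln(dT1/dT2) = 0.3081
LMTD = 25.3610 / 0.3081 = 82.3275 K

82.3275 K


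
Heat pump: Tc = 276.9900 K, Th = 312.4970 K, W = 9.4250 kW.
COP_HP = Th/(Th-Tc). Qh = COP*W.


COP = 312.4970 / 35.5070 = 8.8010
Qh = 8.8010 * 9.4250 = 82.9494 kW

COP = 8.8010, Qh = 82.9494 kW


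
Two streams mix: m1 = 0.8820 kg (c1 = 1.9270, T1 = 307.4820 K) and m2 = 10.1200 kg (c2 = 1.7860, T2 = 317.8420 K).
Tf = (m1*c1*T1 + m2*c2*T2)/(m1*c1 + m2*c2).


num = 6267.3787
den = 19.7739
Tf = 316.9515 K

316.9515 K


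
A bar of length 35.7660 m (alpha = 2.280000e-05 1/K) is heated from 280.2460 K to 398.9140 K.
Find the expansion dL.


dT = 118.6680 K
dL = 2.280000e-05 * 35.7660 * 118.6680 = 0.096770 m
L_final = 35.862770 m

dL = 0.096770 m


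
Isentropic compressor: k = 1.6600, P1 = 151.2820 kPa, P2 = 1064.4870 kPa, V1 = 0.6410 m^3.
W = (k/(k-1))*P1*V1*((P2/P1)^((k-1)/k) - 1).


(k-1)/k = 0.3976
(P2/P1)^exp = 2.1722
W = 2.5152 * 151.2820 * 0.6410 * (2.1722 - 1) = 285.8976 kJ

285.8976 kJ


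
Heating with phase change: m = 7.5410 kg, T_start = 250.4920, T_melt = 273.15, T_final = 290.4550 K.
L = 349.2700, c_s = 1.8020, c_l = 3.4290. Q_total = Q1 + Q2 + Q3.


Q1 (sensible, solid) = 7.5410 * 1.8020 * 22.6580 = 307.8969 kJ
Q2 (latent) = 7.5410 * 349.2700 = 2633.8451 kJ
Q3 (sensible, liquid) = 7.5410 * 3.4290 * 17.3050 = 447.4742 kJ
Q_total = 3389.2162 kJ

3389.2162 kJ


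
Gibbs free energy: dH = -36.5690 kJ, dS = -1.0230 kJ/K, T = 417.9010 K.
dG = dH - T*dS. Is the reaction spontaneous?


T*dS = 417.9010 * -1.0230 = -427.5127 kJ
dG = -36.5690 + 427.5127 = 390.9437 kJ (non-spontaneous)

dG = 390.9437 kJ, non-spontaneous


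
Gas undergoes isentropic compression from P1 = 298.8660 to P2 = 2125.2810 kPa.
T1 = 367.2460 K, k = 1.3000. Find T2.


(k-1)/k = 0.2308
(P2/P1)^exp = 1.5725
T2 = 367.2460 * 1.5725 = 577.5088 K

577.5088 K


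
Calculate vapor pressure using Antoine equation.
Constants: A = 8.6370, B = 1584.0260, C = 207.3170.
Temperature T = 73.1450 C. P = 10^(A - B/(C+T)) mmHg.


C+T = 280.4620
B/(C+T) = 5.6479
log10(P) = 8.6370 - 5.6479 = 2.9891
P = 10^2.9891 = 975.1768 mmHg

975.1768 mmHg


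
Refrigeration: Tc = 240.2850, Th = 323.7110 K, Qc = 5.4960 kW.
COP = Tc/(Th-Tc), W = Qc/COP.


COP = 240.2850 / 83.4260 = 2.8802
W = 5.4960 / 2.8802 = 1.9082 kW

COP = 2.8802, W = 1.9082 kW


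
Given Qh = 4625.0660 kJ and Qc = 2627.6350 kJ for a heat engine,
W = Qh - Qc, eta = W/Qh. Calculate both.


W = 4625.0660 - 2627.6350 = 1997.4310 kJ
eta = 1997.4310 / 4625.0660 = 0.4319 = 43.1871%

W = 1997.4310 kJ, eta = 43.1871%


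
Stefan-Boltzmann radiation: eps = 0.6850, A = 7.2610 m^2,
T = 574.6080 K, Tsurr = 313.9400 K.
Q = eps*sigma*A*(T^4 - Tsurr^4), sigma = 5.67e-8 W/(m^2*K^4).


T^4 = 1.0902e+11
Tsurr^4 = 9.7137e+09
Q = 0.6850 * 5.67e-8 * 7.2610 * 9.9301e+10 = 28004.3351 W

28004.3351 W


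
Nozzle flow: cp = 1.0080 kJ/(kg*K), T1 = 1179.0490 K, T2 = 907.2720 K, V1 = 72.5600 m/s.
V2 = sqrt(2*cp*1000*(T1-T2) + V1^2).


dT = 271.7770 K
2*cp*1000*dT = 547902.4320
V1^2 = 5264.9536
V2 = sqrt(553167.3856) = 743.7522 m/s

743.7522 m/s


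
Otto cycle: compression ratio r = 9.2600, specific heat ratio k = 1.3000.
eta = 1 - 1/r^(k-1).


r^(k-1) = 1.9498
eta = 1 - 1/1.9498 = 0.4871 = 48.7119%

48.7119%


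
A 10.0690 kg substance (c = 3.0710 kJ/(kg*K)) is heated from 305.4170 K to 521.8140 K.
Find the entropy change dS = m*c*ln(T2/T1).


T2/T1 = 1.7085
ln(T2/T1) = 0.5356
dS = 10.0690 * 3.0710 * 0.5356 = 16.5628 kJ/K

16.5628 kJ/K


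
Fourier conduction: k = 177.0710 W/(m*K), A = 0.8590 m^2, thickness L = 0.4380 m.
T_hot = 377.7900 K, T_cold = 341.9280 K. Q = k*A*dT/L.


dT = 35.8620 K
Q = 177.0710 * 0.8590 * 35.8620 / 0.4380 = 12453.7746 W

12453.7746 W


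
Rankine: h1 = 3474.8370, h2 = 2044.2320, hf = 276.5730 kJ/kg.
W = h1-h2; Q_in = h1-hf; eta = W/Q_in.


W = 1430.6050 kJ/kg
Q_in = 3198.2640 kJ/kg
eta = 0.4473 = 44.7307%

eta = 44.7307%


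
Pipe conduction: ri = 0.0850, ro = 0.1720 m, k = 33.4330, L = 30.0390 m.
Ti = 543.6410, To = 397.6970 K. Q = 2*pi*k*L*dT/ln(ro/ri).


dT = 145.9440 K
ln(ro/ri) = 0.7048
Q = 2*pi*33.4330*30.0390*145.9440 / 0.7048 = 1306575.1859 W

1306575.1859 W


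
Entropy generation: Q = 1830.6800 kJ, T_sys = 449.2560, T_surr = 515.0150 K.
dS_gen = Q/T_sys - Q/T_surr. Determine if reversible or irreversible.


dS_sys = 1830.6800/449.2560 = 4.0749 kJ/K
dS_surr = -1830.6800/515.0150 = -3.5546 kJ/K
dS_gen = 4.0749 - 3.5546 = 0.5203 kJ/K (irreversible)

dS_gen = 0.5203 kJ/K, irreversible


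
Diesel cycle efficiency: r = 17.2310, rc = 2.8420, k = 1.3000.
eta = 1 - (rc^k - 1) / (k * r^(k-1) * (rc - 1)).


r^(k-1) = 2.3491
rc^k = 3.8879
eta = 0.4866 = 48.6606%

48.6606%


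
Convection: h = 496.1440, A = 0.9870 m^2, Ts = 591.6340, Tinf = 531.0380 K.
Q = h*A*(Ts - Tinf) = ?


dT = 60.5960 K
Q = 496.1440 * 0.9870 * 60.5960 = 29673.5054 W

29673.5054 W


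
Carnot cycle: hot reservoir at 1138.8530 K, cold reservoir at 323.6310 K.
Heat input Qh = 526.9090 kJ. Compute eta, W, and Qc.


eta = 1 - 323.6310/1138.8530 = 0.7158
W = 0.7158 * 526.9090 = 377.1758 kJ
Qc = 526.9090 - 377.1758 = 149.7332 kJ

eta = 71.5827%, W = 377.1758 kJ, Qc = 149.7332 kJ


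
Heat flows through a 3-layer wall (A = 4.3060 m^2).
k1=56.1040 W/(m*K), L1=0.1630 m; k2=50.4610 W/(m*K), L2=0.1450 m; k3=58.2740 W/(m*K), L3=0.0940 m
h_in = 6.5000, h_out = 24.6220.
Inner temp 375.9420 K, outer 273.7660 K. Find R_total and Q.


R_conv_in = 1/(6.5000*4.3060) = 0.0357
R_1 = 0.1630/(56.1040*4.3060) = 0.0007
R_2 = 0.1450/(50.4610*4.3060) = 0.0007
R_3 = 0.0940/(58.2740*4.3060) = 0.0004
R_conv_out = 1/(24.6220*4.3060) = 0.0094
R_total = 0.0469 K/W
Q = 102.1760 / 0.0469 = 2179.6641 W

R_total = 0.0469 K/W, Q = 2179.6641 W


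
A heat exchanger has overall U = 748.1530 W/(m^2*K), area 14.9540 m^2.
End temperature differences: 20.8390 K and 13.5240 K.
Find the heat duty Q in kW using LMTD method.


LMTD = 16.9188 K
Q = 748.1530 * 14.9540 * 16.9188 = 189285.0319 W = 189.2850 kW

189.2850 kW


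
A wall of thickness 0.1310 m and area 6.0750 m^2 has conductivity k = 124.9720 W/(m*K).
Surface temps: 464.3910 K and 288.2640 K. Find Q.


dT = 176.1270 K
Q = 124.9720 * 6.0750 * 176.1270 / 0.1310 = 1020736.4994 W

1020736.4994 W


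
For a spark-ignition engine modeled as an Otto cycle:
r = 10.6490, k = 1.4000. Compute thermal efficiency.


r^(k-1) = 2.5759
eta = 1 - 1/2.5759 = 0.6118 = 61.1781%

61.1781%


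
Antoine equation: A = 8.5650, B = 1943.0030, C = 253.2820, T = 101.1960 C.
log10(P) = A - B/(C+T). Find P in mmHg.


C+T = 354.4780
B/(C+T) = 5.4813
log10(P) = 8.5650 - 5.4813 = 3.0837
P = 10^3.0837 = 1212.5294 mmHg

1212.5294 mmHg


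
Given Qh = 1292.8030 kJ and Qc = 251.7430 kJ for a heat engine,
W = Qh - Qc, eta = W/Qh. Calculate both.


W = 1292.8030 - 251.7430 = 1041.0600 kJ
eta = 1041.0600 / 1292.8030 = 0.8053 = 80.5274%

W = 1041.0600 kJ, eta = 80.5274%


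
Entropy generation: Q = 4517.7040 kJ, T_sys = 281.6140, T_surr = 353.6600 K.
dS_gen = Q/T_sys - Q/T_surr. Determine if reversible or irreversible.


dS_sys = 4517.7040/281.6140 = 16.0422 kJ/K
dS_surr = -4517.7040/353.6600 = -12.7741 kJ/K
dS_gen = 16.0422 - 12.7741 = 3.2680 kJ/K (irreversible)

dS_gen = 3.2680 kJ/K, irreversible


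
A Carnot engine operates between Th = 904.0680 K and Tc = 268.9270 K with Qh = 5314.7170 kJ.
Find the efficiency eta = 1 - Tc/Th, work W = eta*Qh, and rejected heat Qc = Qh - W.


eta = 1 - 268.9270/904.0680 = 0.7025
W = 0.7025 * 5314.7170 = 3733.7840 kJ
Qc = 5314.7170 - 3733.7840 = 1580.9330 kJ

eta = 70.2537%, W = 3733.7840 kJ, Qc = 1580.9330 kJ


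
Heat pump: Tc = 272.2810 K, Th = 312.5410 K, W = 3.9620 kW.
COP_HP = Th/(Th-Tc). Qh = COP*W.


COP = 312.5410 / 40.2600 = 7.7631
Qh = 7.7631 * 3.9620 = 30.7573 kW

COP = 7.7631, Qh = 30.7573 kW


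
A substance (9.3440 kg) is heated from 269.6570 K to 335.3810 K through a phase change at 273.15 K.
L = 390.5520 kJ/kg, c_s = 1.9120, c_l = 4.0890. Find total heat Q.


Q1 (sensible, solid) = 9.3440 * 1.9120 * 3.4930 = 62.4050 kJ
Q2 (latent) = 9.3440 * 390.5520 = 3649.3179 kJ
Q3 (sensible, liquid) = 9.3440 * 4.0890 * 62.2310 = 2377.6982 kJ
Q_total = 6089.4210 kJ

6089.4210 kJ


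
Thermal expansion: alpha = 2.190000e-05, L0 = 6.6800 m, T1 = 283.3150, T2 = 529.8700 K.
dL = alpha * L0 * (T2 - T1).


dT = 246.5550 K
dL = 2.190000e-05 * 6.6800 * 246.5550 = 0.036069 m
L_final = 6.716069 m

dL = 0.036069 m


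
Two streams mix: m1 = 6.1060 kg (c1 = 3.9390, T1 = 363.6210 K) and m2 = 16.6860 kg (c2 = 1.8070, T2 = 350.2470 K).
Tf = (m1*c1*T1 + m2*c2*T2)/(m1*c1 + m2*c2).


num = 19306.1510
den = 54.2031
Tf = 356.1814 K

356.1814 K


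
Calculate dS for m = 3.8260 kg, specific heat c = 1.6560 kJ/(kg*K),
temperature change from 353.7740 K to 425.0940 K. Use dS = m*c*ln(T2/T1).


T2/T1 = 1.2016
ln(T2/T1) = 0.1837
dS = 3.8260 * 1.6560 * 0.1837 = 1.1636 kJ/K

1.1636 kJ/K


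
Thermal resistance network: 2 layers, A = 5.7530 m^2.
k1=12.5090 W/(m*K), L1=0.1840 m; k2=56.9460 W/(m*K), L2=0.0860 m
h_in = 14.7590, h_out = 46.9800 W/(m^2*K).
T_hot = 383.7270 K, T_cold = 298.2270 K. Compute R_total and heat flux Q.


R_conv_in = 1/(14.7590*5.7530) = 0.0118
R_1 = 0.1840/(12.5090*5.7530) = 0.0026
R_2 = 0.0860/(56.9460*5.7530) = 0.0003
R_conv_out = 1/(46.9800*5.7530) = 0.0037
R_total = 0.0183 K/W
Q = 85.5000 / 0.0183 = 4672.9908 W

R_total = 0.0183 K/W, Q = 4672.9908 W


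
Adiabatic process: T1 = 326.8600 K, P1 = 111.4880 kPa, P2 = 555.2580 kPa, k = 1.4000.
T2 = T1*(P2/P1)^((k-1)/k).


(k-1)/k = 0.2857
(P2/P1)^exp = 1.5820
T2 = 326.8600 * 1.5820 = 517.1075 K

517.1075 K


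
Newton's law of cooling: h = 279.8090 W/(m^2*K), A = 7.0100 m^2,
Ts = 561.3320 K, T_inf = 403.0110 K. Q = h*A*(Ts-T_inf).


dT = 158.3210 K
Q = 279.8090 * 7.0100 * 158.3210 = 310540.4812 W

310540.4812 W


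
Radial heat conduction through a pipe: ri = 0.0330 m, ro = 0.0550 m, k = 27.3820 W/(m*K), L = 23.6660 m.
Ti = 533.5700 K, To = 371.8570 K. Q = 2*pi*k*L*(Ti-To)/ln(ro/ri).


dT = 161.7130 K
ln(ro/ri) = 0.5108
Q = 2*pi*27.3820*23.6660*161.7130 / 0.5108 = 1288968.0563 W

1288968.0563 W


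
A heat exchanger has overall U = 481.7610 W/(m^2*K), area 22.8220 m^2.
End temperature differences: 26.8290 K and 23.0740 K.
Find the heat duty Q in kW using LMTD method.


LMTD = 24.9043 K
Q = 481.7610 * 22.8220 * 24.9043 = 273816.9505 W = 273.8170 kW

273.8170 kW


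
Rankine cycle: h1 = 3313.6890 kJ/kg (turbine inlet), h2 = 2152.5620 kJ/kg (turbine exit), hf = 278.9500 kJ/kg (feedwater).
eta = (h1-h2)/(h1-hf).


W = 1161.1270 kJ/kg
Q_in = 3034.7390 kJ/kg
eta = 0.3826 = 38.2612%

eta = 38.2612%


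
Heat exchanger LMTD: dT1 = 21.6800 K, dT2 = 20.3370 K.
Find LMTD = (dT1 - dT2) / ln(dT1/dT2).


dT1/dT2 = 1.0660
ln(dT1/dT2) = 0.0639
LMTD = 1.3430 / 0.0639 = 21.0013 K

21.0013 K


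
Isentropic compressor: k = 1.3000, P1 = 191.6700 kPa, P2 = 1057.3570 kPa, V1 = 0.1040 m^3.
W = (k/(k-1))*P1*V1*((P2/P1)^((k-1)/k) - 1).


(k-1)/k = 0.2308
(P2/P1)^exp = 1.4830
W = 4.3333 * 191.6700 * 0.1040 * (1.4830 - 1) = 41.7250 kJ

41.7250 kJ


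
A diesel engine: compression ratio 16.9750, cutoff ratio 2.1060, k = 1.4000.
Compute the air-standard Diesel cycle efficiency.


r^(k-1) = 3.1040
rc^k = 2.8369
eta = 0.6178 = 61.7814%

61.7814%


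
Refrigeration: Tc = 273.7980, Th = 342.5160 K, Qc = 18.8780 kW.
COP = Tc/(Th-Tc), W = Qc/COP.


COP = 273.7980 / 68.7180 = 3.9844
W = 18.8780 / 3.9844 = 4.7380 kW

COP = 3.9844, W = 4.7380 kW


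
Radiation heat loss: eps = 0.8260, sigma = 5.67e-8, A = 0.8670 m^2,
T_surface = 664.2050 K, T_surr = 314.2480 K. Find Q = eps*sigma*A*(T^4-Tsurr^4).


T^4 = 1.9463e+11
Tsurr^4 = 9.7519e+09
Q = 0.8260 * 5.67e-8 * 0.8670 * 1.8488e+11 = 7506.9987 W

7506.9987 W


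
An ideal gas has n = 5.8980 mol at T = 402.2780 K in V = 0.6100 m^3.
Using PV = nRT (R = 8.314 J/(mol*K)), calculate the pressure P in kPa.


P = nRT/V = 5.8980 * 8.314 * 402.2780 / 0.6100
= 19726.0927 / 0.6100 = 32337.8570 Pa = 32.3379 kPa

32.3379 kPa


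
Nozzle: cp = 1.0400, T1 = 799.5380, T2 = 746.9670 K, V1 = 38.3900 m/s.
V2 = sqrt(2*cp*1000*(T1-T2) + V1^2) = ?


dT = 52.5710 K
2*cp*1000*dT = 109347.6800
V1^2 = 1473.7921
V2 = sqrt(110821.4721) = 332.8986 m/s

332.8986 m/s


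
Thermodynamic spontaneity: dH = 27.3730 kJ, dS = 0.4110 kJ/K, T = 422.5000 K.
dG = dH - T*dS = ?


T*dS = 422.5000 * 0.4110 = 173.6475 kJ
dG = 27.3730 - 173.6475 = -146.2745 kJ (spontaneous)

dG = -146.2745 kJ, spontaneous


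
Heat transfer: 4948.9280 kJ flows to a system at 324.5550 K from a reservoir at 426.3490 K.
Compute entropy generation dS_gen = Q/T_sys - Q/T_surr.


dS_sys = 4948.9280/324.5550 = 15.2483 kJ/K
dS_surr = -4948.9280/426.3490 = -11.6077 kJ/K
dS_gen = 15.2483 - 11.6077 = 3.6407 kJ/K (irreversible)

dS_gen = 3.6407 kJ/K, irreversible


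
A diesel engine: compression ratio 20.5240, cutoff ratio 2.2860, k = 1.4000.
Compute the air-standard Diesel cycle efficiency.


r^(k-1) = 3.3489
rc^k = 3.1820
eta = 0.6381 = 63.8098%

63.8098%


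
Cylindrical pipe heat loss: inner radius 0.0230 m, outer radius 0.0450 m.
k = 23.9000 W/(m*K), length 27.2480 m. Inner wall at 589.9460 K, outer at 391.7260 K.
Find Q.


dT = 198.2200 K
ln(ro/ri) = 0.6712
Q = 2*pi*23.9000*27.2480*198.2200 / 0.6712 = 1208449.3503 W

1208449.3503 W


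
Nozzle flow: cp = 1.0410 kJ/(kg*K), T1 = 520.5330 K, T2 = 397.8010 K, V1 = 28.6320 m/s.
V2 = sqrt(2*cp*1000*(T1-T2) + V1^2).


dT = 122.7320 K
2*cp*1000*dT = 255528.0240
V1^2 = 819.7914
V2 = sqrt(256347.8154) = 506.3080 m/s

506.3080 m/s


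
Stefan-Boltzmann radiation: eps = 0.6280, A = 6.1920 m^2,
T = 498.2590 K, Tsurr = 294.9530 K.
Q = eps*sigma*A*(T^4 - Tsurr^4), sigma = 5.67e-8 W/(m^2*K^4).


T^4 = 6.1634e+10
Tsurr^4 = 7.5685e+09
Q = 0.6280 * 5.67e-8 * 6.1920 * 5.4066e+10 = 11920.4859 W

11920.4859 W


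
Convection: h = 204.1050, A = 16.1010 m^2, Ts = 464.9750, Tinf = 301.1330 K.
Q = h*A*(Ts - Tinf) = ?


dT = 163.8420 K
Q = 204.1050 * 16.1010 * 163.8420 = 538433.0807 W

538433.0807 W


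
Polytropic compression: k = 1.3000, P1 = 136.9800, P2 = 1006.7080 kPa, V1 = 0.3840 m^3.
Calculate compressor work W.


(k-1)/k = 0.2308
(P2/P1)^exp = 1.5845
W = 4.3333 * 136.9800 * 0.3840 * (1.5845 - 1) = 133.2368 kJ

133.2368 kJ


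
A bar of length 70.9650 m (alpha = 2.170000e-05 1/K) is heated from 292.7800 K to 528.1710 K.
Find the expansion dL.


dT = 235.3910 K
dL = 2.170000e-05 * 70.9650 * 235.3910 = 0.362488 m
L_final = 71.327488 m

dL = 0.362488 m


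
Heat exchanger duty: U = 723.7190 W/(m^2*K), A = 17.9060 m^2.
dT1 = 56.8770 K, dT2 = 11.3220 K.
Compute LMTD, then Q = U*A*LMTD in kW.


LMTD = 28.2224 K
Q = 723.7190 * 17.9060 * 28.2224 = 365731.6255 W = 365.7316 kW

365.7316 kW


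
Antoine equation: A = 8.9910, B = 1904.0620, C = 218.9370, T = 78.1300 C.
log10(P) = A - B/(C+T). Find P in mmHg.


C+T = 297.0670
B/(C+T) = 6.4095
log10(P) = 8.9910 - 6.4095 = 2.5815
P = 10^2.5815 = 381.4721 mmHg

381.4721 mmHg
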